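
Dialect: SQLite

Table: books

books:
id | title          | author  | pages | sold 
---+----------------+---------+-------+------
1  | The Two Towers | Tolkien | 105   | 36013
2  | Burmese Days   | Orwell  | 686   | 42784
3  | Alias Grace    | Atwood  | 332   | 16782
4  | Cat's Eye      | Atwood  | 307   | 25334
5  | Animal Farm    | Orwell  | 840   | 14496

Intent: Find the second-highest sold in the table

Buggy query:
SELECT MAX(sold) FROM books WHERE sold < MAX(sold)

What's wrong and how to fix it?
Bug: The inner MAX is an aggregate inside WHERE, which is not allowed

Fix: Put the inner MAX in a scalar subquery

Corrected query:
SELECT MAX(sold) FROM books WHERE sold < (SELECT MAX(sold) FROM books)

Result:
MAX(sold)
---------
36013    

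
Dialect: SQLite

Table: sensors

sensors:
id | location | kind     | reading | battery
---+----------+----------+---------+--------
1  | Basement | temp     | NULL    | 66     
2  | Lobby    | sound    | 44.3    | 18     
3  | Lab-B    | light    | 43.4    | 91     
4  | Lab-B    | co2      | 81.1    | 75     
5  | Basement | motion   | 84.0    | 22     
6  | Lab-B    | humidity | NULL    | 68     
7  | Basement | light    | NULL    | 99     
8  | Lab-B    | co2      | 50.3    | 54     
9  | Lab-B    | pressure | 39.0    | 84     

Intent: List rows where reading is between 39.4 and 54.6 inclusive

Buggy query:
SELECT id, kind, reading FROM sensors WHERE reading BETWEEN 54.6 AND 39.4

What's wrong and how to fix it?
Bug: BETWEEN expects the lower bound first; with 54.6 AND 39.4 the range is empty

Fix: Write BETWEEN 39.4 AND 54.6

Corrected query:
SELECT id, kind, reading FROM sensors WHERE reading BETWEEN 39.4 AND 54.6

Result:
id | kind  | reading
---+-------+--------
2  | sound | 44.3   
3  | light | 43.4   
8  | co2   | 50.3   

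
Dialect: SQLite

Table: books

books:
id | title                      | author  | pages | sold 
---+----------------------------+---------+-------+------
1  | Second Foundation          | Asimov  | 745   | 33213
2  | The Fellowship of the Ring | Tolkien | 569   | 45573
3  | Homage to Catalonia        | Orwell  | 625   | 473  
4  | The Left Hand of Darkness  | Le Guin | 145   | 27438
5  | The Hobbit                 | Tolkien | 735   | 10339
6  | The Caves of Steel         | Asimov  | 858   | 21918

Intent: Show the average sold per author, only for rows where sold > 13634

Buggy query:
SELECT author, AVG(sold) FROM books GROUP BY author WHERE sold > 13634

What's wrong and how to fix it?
Bug: WHERE cannot follow GROUP BY

Fix: Move the WHERE clause before GROUP BY

Corrected query:
SELECT author, AVG(sold) FROM books WHERE sold > 13634 GROUP BY author

Result:
author  | AVG(sold)
--------+----------
Asimov  | 27565.5  
Le Guin | 27438    
Tolkien | 45573    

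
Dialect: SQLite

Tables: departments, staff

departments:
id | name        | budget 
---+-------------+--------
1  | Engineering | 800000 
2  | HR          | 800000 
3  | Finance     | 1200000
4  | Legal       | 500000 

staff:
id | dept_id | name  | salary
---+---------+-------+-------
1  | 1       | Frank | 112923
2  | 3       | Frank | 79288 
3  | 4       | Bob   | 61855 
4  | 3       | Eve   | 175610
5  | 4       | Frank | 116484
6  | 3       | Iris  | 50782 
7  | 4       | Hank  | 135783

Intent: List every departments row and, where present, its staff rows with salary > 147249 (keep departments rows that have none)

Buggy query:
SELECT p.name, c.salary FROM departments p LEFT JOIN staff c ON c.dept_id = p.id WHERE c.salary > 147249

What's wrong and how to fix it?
Bug: Filtering c.salary in WHERE discards the NULL rows produced by LEFT JOIN, turning it into an inner join

Fix: Move the right-table condition into the ON clause so unmatched parents are kept

Corrected query:
SELECT p.name, c.salary FROM departments p LEFT JOIN staff c ON c.dept_id = p.id AND c.salary > 147249

Result:
name        | salary
------------+-------
Engineering | NULL  
HR          | NULL  
Finance     | 175610
Legal       | NULL  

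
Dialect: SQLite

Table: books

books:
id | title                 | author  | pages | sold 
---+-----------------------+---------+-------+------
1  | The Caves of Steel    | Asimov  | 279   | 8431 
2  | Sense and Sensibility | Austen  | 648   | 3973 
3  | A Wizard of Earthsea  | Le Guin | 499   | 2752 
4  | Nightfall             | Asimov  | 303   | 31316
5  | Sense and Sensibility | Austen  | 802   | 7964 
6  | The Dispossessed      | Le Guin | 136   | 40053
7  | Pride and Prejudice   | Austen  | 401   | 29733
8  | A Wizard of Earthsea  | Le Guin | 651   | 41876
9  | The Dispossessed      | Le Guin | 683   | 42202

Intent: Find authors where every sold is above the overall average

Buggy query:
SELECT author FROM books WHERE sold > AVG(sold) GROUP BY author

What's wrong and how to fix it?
Bug: AVG() is an aggregate; it can't sit directly in WHERE

Fix: Compute the overall average in a scalar subquery and compare each group's MIN against it in HAVING

Corrected query:
SELECT author FROM books GROUP BY author HAVING MIN(sold) > (SELECT AVG(sold) FROM books)

Result:
(no rows)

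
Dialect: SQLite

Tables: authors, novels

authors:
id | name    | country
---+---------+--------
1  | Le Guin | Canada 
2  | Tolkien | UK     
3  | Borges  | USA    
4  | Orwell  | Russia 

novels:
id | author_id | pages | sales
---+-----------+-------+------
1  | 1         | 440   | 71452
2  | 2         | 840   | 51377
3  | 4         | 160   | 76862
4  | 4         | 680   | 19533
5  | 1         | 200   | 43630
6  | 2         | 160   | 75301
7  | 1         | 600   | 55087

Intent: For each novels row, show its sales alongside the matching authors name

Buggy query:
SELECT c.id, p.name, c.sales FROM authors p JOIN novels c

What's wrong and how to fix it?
Bug: JOIN with no ON clause produces a cartesian product; every novels row pairs with every authors row

Fix: Specify the join condition linking the foreign key to the parent id

Corrected query:
SELECT c.id, p.name, c.sales FROM authors p JOIN novels c ON c.author_id = p.id

Result:
id | name    | sales
---+---------+------
1  | Le Guin | 71452
2  | Tolkien | 51377
3  | Orwell  | 76862
4  | Orwell  | 19533
5  | Le Guin | 43630
6  | Tolkien | 75301
7  | Le Guin | 55087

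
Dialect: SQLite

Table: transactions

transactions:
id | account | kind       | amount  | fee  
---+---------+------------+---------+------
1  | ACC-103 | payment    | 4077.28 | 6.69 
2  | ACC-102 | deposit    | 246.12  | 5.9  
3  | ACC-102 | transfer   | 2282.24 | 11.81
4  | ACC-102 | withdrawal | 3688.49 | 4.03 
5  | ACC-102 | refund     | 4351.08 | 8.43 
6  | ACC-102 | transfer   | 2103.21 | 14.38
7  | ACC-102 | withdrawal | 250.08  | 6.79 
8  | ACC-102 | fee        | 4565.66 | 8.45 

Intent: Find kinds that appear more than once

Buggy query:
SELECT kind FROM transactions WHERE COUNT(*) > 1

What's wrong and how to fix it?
Bug: WHERE can't reference COUNT(*); aggregates are computed after WHERE

Fix: Group first, then use HAVING for the count condition

Corrected query:
SELECT kind FROM transactions GROUP BY kind HAVING COUNT(*) > 1

Result:
kind      
----------
transfer  
withdrawal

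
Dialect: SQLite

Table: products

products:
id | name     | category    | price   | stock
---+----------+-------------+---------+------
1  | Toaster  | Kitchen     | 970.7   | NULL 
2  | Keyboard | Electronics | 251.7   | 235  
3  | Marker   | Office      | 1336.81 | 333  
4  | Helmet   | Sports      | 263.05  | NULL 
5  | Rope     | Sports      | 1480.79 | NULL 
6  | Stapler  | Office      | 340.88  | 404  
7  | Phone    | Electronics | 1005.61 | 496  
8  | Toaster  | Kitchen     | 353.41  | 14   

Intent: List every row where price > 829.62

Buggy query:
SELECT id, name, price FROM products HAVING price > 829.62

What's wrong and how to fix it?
Bug: HAVING filters the output of aggregation, but this query has no GROUP BY and no aggregate functions, so SQLite rejects it (HAVING clause on a non-aggregate query); the condition here is per row

Fix: Replace HAVING with WHERE since the condition applies to individual rows

Corrected query:
SELECT id, name, price FROM products WHERE price > 829.62

Result:
id | name    | price  
---+---------+--------
1  | Toaster | 970.7  
3  | Marker  | 1336.81
5  | Rope    | 1480.79
7  | Phone   | 1005.61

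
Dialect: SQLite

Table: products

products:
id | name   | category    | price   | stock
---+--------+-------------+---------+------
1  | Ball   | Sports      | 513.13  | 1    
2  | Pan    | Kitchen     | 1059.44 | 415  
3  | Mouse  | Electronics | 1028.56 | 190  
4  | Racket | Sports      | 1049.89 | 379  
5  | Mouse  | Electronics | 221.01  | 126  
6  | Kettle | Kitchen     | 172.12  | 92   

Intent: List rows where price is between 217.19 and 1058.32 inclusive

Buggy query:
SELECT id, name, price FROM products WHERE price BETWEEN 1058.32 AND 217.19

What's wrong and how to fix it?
Bug: BETWEEN expects the lower bound first; with 1058.32 AND 217.19 the range is empty

Fix: Swap the bounds so the smaller value comes first

Corrected query:
SELECT id, name, price FROM products WHERE price BETWEEN 217.19 AND 1058.32

Result:
id | name   | price  
---+--------+--------
1  | Ball   | 513.13 
3  | Mouse  | 1028.56
4  | Racket | 1049.89
5  | Mouse  | 221.01 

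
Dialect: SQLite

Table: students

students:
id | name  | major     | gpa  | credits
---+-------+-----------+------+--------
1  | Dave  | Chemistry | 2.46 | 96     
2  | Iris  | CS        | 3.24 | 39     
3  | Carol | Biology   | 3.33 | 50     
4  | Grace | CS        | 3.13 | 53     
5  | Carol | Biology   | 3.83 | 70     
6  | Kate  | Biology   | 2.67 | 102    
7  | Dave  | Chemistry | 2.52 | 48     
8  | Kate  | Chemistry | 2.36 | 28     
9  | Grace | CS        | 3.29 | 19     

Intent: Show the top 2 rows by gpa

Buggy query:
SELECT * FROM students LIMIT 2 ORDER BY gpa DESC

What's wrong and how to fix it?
Bug: ORDER BY cannot follow LIMIT; LIMIT is the final clause

Fix: Swap the clauses: ORDER BY first, then LIMIT

Corrected query:
SELECT * FROM students ORDER BY gpa DESC LIMIT 2

Result:
id | name  | major   | gpa  | credits
---+-------+---------+------+--------
5  | Carol | Biology | 3.83 | 70     
3  | Carol | Biology | 3.33 | 50     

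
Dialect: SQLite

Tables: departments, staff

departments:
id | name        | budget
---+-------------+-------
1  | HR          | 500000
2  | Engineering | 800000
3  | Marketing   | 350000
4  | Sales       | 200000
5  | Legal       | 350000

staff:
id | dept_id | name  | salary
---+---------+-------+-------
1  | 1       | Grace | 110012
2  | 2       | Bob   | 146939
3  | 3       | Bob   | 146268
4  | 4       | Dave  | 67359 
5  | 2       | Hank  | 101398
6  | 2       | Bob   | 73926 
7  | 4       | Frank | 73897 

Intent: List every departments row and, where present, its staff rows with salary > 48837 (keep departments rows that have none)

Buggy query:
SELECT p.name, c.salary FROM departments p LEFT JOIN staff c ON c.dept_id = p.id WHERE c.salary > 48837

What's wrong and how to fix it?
Bug: Filtering c.salary in WHERE discards the NULL rows produced by LEFT JOIN, turning it into an inner join

Fix: Move the right-table condition into the ON clause so unmatched parents are kept

Corrected query:
SELECT p.name, c.salary FROM departments p LEFT JOIN staff c ON c.dept_id = p.id AND c.salary > 48837

Result:
name        | salary
------------+-------
HR          | 110012
Engineering | 73926 
Engineering | 101398
Engineering | 146939
Marketing   | 146268
Sales       | 67359 
Sales       | 73897 
Legal       | NULL  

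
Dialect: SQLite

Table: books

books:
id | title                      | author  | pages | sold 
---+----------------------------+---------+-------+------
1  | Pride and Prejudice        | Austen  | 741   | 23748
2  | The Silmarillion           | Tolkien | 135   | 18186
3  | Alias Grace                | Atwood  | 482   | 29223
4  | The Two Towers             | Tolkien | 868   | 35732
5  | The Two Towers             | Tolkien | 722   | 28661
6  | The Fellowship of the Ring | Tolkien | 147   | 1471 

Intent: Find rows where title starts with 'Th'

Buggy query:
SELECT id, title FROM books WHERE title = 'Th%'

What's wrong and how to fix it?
Bug: Wildcards only work with LIKE; '=' treats '%' as a literal character

Fix: Use LIKE for wildcard pattern matching

Corrected query:
SELECT id, title FROM books WHERE title LIKE 'Th%'

Result:
id | title                     
---+---------------------------
2  | The Silmarillion          
4  | The Two Towers            
5  | The Two Towers            
6  | The Fellowship of the Ring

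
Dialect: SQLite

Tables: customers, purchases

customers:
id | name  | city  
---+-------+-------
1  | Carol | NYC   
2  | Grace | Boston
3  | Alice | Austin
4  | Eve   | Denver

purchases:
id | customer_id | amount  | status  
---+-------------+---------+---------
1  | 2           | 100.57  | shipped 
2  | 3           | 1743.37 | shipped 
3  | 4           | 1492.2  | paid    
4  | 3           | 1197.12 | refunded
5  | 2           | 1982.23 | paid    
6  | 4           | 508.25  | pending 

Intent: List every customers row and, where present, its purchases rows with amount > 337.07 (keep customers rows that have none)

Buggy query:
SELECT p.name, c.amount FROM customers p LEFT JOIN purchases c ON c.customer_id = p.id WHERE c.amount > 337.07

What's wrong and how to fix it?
Bug: Filtering c.amount in WHERE discards the NULL rows produced by LEFT JOIN, turning it into an inner join

Fix: Put 'c.amount > 337.07' in the JOIN's ON clause instead of WHERE

Corrected query:
SELECT p.name, c.amount FROM customers p LEFT JOIN purchases c ON c.customer_id = p.id AND c.amount > 337.07

Result:
name  | amount 
------+--------
Carol | NULL   
Grace | 1982.23
Alice | 1197.12
Alice | 1743.37
Eve   | 508.25 
Eve   | 1492.2 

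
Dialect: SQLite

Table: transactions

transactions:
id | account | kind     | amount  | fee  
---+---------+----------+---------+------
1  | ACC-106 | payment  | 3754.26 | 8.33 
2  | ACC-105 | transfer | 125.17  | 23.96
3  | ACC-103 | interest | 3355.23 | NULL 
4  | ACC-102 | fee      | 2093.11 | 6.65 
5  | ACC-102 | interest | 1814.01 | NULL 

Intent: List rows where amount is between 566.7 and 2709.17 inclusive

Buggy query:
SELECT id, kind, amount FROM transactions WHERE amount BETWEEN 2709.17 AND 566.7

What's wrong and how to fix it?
Bug: BETWEEN expects the lower bound first; with 2709.17 AND 566.7 the range is empty

Fix: Write BETWEEN 566.7 AND 2709.17

Corrected query:
SELECT id, kind, amount FROM transactions WHERE amount BETWEEN 566.7 AND 2709.17

Result:
id | kind     | amount 
---+----------+--------
4  | fee      | 2093.11
5  | interest | 1814.01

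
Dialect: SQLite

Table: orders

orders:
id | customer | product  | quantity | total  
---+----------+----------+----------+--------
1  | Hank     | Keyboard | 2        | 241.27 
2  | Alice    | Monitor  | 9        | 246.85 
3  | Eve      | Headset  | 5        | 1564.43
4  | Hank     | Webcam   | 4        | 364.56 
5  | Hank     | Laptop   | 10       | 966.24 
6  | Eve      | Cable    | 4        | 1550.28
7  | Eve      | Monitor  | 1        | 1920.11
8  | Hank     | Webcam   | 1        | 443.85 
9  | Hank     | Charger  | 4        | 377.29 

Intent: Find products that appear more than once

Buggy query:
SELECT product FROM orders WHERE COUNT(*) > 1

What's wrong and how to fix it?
Bug: COUNT(*) is an aggregate and cannot be used in WHERE

Fix: Group first, then use HAVING for the count condition

Corrected query:
SELECT product FROM orders GROUP BY product HAVING COUNT(*) > 1

Result:
product
-------
Monitor
Webcam 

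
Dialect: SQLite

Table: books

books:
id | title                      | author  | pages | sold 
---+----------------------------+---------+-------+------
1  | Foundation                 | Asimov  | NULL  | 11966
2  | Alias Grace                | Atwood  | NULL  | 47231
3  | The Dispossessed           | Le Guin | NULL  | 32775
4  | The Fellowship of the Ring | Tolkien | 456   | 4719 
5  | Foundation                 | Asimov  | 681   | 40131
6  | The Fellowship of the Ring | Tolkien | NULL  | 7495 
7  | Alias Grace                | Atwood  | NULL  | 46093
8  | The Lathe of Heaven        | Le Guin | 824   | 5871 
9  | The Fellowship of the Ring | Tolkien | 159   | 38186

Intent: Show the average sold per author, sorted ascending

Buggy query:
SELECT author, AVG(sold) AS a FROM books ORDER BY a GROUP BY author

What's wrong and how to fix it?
Bug: GROUP BY must precede ORDER BY

Fix: Reorder: SELECT … FROM … GROUP BY … ORDER BY …

Corrected query:
SELECT author, AVG(sold) AS a FROM books GROUP BY author ORDER BY a

Result:
author  | a      
--------+--------
Tolkien | 16800  
Le Guin | 19323  
Asimov  | 26048.5
Atwood  | 46662  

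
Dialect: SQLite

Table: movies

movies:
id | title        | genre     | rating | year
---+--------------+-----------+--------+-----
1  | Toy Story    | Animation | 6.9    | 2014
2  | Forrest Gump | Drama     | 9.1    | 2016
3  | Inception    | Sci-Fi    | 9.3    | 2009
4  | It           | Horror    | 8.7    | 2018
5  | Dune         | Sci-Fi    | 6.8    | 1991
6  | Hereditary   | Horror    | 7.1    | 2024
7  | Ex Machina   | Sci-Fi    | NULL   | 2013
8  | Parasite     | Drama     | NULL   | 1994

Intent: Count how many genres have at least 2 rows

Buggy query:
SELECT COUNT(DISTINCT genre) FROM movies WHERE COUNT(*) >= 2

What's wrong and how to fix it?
Bug: WHERE filters individual rows, not groups, so a group-level COUNT is invalid there

Fix: Use a subquery that GROUPs and filters with HAVING, then count its rows

Corrected query:
SELECT COUNT(*) FROM (SELECT genre FROM movies GROUP BY genre HAVING COUNT(*) >= 2)

Result:
COUNT(*)
--------
3       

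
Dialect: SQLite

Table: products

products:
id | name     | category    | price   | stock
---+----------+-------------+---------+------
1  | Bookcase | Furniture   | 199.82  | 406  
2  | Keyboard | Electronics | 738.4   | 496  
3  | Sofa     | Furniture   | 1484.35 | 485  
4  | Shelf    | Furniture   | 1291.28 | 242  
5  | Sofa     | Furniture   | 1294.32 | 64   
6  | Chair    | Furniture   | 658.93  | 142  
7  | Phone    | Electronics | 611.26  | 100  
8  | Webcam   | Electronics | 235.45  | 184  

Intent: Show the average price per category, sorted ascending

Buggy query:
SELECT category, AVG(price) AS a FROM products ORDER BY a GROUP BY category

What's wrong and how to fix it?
Bug: ORDER BY appears before GROUP BY; SQL clause order requires GROUP BY first

Fix: Move ORDER BY to the end, after GROUP BY

Corrected query:
SELECT category, AVG(price) AS a FROM products GROUP BY category ORDER BY a

Result:
category    | a     
------------+-------
Electronics | 528.37
Furniture   | 985.74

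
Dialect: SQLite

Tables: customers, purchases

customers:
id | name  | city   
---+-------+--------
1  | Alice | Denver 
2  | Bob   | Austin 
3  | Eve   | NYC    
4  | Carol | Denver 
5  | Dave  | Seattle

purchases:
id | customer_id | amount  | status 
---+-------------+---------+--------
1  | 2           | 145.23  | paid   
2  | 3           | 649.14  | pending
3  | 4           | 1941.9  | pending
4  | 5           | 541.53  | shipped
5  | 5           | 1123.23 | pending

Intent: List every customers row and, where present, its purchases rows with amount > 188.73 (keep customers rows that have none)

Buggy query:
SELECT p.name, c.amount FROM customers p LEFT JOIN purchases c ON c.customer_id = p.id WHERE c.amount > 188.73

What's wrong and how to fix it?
Bug: Filtering c.amount in WHERE discards the NULL rows produced by LEFT JOIN, turning it into an inner join

Fix: Put 'c.amount > 188.73' in the JOIN's ON clause instead of WHERE

Corrected query:
SELECT p.name, c.amount FROM customers p LEFT JOIN purchases c ON c.customer_id = p.id AND c.amount > 188.73

Result:
name  | amount 
------+--------
Alice | NULL   
Bob   | NULL   
Eve   | 649.14 
Carol | 1941.9 
Dave  | 541.53 
Dave  | 1123.23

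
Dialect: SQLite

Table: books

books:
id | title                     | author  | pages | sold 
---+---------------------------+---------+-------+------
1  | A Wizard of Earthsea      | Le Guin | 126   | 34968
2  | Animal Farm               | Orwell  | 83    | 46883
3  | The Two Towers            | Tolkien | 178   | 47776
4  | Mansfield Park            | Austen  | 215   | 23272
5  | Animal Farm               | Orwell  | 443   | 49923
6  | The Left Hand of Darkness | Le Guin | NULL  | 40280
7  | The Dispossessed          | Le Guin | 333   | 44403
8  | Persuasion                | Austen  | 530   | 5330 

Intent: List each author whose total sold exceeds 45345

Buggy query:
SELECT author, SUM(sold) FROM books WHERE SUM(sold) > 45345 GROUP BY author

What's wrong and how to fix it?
Bug: WHERE runs before GROUP BY, so aggregates aren't available there

Fix: Use HAVING (which filters groups after aggregation) instead of WHERE

Corrected query:
SELECT author, SUM(sold) FROM books GROUP BY author HAVING SUM(sold) > 45345

Result:
author  | SUM(sold)
--------+----------
Le Guin | 119651   
Orwell  | 96806    
Tolkien | 47776    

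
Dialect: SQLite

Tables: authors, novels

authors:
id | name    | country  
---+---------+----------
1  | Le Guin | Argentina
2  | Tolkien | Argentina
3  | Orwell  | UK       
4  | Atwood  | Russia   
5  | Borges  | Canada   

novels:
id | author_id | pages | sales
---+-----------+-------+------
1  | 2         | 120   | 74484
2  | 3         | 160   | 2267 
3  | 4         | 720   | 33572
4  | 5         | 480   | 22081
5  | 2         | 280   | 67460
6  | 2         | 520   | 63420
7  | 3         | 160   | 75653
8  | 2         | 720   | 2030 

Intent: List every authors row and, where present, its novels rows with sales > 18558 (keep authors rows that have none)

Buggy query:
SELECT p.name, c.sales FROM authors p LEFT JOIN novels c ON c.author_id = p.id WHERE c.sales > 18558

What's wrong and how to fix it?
Bug: Filtering c.sales in WHERE discards the NULL rows produced by LEFT JOIN, turning it into an inner join

Fix: Put 'c.sales > 18558' in the JOIN's ON clause instead of WHERE

Corrected query:
SELECT p.name, c.sales FROM authors p LEFT JOIN novels c ON c.author_id = p.id AND c.sales > 18558

Result:
name    | sales
--------+------
Le Guin | NULL 
Tolkien | 63420
Tolkien | 67460
Tolkien | 74484
Orwell  | 75653
Atwood  | 33572
Borges  | 22081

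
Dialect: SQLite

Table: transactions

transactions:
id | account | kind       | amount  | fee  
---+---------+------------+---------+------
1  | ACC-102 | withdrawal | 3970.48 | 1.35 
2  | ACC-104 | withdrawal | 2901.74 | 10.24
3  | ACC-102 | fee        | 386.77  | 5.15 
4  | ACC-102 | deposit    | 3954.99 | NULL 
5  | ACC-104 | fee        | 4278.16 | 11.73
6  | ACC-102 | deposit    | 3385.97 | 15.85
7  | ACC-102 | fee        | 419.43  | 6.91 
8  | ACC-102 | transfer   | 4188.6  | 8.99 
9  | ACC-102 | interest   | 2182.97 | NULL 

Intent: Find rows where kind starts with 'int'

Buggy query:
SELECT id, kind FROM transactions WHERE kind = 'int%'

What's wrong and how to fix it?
Bug: Wildcards only work with LIKE; '=' treats '%' as a literal character

Fix: Replace '=' with LIKE so 'int%' is treated as a pattern

Corrected query:
SELECT id, kind FROM transactions WHERE kind LIKE 'int%'

Result:
id | kind    
---+---------
9  | interest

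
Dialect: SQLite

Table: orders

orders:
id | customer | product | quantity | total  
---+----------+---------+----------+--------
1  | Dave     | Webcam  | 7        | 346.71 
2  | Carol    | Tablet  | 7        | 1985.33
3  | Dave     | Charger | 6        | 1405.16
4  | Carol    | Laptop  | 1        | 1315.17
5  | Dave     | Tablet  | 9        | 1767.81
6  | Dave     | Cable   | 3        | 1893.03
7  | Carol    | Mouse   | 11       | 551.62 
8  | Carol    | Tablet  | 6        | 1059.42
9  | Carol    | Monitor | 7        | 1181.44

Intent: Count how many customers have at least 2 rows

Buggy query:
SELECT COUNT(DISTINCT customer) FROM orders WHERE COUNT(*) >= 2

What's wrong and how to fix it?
Bug: WHERE filters individual rows, not groups, so a group-level COUNT is invalid there

Fix: Use a subquery that GROUPs and filters with HAVING, then count its rows

Corrected query:
SELECT COUNT(*) FROM (SELECT customer FROM orders GROUP BY customer HAVING COUNT(*) >= 2)

Result:
COUNT(*)
--------
2       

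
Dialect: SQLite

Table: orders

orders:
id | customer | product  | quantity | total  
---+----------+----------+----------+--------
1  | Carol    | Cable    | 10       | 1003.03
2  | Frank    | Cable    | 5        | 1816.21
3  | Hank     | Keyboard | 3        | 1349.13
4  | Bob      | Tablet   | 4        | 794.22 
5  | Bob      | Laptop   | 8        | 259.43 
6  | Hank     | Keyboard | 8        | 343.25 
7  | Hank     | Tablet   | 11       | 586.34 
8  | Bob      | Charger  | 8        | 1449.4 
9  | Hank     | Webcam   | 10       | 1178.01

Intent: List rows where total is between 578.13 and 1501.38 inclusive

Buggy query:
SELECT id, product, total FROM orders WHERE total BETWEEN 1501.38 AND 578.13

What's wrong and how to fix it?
Bug: BETWEEN expects the lower bound first; with 1501.38 AND 578.13 the range is empty

Fix: Write BETWEEN 578.13 AND 1501.38

Corrected query:
SELECT id, product, total FROM orders WHERE total BETWEEN 578.13 AND 1501.38

Result:
id | product  | total  
---+----------+--------
1  | Cable    | 1003.03
3  | Keyboard | 1349.13
4  | Tablet   | 794.22 
7  | Tablet   | 586.34 
8  | Charger  | 1449.4 
9  | Webcam   | 1178.01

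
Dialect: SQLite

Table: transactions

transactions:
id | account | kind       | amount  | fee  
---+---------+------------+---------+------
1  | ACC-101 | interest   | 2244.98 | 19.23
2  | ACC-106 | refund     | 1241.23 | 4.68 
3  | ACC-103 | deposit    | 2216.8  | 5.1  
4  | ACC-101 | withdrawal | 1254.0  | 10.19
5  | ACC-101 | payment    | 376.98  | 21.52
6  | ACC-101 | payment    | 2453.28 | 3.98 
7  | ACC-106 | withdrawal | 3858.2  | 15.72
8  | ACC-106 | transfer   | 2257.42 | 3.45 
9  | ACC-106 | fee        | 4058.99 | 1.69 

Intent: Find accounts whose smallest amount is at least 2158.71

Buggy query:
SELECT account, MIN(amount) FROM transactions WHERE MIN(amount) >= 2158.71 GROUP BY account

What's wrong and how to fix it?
Bug: MIN() in WHERE is a misuse of aggregate

Fix: Use HAVING for the per-group MIN condition

Corrected query:
SELECT account, MIN(amount) FROM transactions GROUP BY account HAVING MIN(amount) >= 2158.71

Result:
account | MIN(amount)
--------+------------
ACC-103 | 2216.8     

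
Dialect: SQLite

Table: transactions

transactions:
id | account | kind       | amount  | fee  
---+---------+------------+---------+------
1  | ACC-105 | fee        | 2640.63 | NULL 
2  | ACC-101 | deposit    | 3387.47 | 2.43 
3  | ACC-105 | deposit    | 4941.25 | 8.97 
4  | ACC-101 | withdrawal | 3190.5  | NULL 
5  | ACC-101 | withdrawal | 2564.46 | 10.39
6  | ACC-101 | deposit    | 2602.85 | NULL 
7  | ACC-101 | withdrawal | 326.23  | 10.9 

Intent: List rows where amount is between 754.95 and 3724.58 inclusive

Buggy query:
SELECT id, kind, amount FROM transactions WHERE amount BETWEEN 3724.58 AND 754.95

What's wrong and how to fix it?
Bug: The bounds are reversed; BETWEEN a AND b requires a <= b to match anything

Fix: Swap the bounds so the smaller value comes first

Corrected query:
SELECT id, kind, amount FROM transactions WHERE amount BETWEEN 754.95 AND 3724.58

Result:
id | kind       | amount 
---+------------+--------
1  | fee        | 2640.63
2  | deposit    | 3387.47
4  | withdrawal | 3190.5 
5  | withdrawal | 2564.46
6  | deposit    | 2602.85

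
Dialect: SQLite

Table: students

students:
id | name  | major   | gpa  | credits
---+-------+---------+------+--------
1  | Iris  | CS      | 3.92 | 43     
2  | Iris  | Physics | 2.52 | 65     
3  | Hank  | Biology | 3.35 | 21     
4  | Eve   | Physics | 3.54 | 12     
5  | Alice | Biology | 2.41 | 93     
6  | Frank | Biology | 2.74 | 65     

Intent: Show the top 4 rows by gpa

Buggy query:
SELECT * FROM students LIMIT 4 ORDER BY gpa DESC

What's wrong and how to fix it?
Bug: LIMIT must come after ORDER BY

Fix: Sort with ORDER BY, then apply LIMIT

Corrected query:
SELECT * FROM students ORDER BY gpa DESC LIMIT 4

Result:
id | name  | major   | gpa  | credits
---+-------+---------+------+--------
1  | Iris  | CS      | 3.92 | 43     
4  | Eve   | Physics | 3.54 | 12     
3  | Hank  | Biology | 3.35 | 21     
6  | Frank | Biology | 2.74 | 65     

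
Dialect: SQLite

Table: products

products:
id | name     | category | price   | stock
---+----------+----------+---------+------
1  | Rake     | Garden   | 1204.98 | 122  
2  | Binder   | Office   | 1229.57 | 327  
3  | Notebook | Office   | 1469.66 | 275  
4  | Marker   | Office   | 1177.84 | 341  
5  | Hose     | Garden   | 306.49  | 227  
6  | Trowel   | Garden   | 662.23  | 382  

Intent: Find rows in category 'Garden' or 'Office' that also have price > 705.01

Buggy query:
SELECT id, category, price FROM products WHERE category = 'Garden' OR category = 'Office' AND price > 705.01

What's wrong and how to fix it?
Bug: AND binds tighter than OR, so this parses as category = 'Garden' OR (category = 'Office' AND price > 705.01)

Fix: Group the OR with parentheses (or use IN), then AND the threshold

Corrected query:
SELECT id, category, price FROM products WHERE (category = 'Garden' OR category = 'Office') AND price > 705.01

Result:
id | category | price  
---+----------+--------
1  | Garden   | 1204.98
2  | Office   | 1229.57
3  | Office   | 1469.66
4  | Office   | 1177.84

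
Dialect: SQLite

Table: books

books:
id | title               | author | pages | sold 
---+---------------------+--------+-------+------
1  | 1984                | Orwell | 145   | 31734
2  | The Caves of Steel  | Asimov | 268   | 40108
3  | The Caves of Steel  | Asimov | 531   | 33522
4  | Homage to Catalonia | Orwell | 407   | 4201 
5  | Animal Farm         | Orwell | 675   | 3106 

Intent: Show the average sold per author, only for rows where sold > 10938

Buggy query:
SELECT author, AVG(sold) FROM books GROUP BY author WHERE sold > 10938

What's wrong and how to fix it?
Bug: Row-level WHERE must come before GROUP BY in the clause order

Fix: Place WHERE between FROM and GROUP BY

Corrected query:
SELECT author, AVG(sold) FROM books WHERE sold > 10938 GROUP BY author

Result:
author | AVG(sold)
-------+----------
Asimov | 36815    
Orwell | 31734    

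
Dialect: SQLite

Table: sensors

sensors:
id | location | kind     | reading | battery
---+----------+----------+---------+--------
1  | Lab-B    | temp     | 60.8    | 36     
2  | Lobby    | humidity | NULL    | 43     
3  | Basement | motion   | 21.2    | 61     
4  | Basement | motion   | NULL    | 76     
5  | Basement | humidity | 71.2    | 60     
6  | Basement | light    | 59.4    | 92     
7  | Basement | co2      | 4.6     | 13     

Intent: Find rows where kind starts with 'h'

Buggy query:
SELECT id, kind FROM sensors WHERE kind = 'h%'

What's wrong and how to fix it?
Bug: Wildcards only work with LIKE; '=' treats '%' as a literal character

Fix: Replace '=' with LIKE so 'h%' is treated as a pattern

Corrected query:
SELECT id, kind FROM sensors WHERE kind LIKE 'h%'

Result:
id | kind    
---+---------
2  | humidity
5  | humidity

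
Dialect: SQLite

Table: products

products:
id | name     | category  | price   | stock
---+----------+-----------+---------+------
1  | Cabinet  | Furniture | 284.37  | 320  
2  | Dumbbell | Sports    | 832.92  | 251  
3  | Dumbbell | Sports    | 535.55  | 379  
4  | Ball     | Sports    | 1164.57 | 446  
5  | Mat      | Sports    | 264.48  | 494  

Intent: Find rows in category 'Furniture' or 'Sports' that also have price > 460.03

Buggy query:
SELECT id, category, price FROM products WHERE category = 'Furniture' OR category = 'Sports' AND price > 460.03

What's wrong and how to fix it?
Bug: AND binds tighter than OR, so this parses as category = 'Furniture' OR (category = 'Sports' AND price > 460.03)

Fix: Add parentheses around the OR so the AND applies to both alternatives

Corrected query:
SELECT id, category, price FROM products WHERE (category = 'Furniture' OR category = 'Sports') AND price > 460.03

Result:
id | category | price  
---+----------+--------
2  | Sports   | 832.92 
3  | Sports   | 535.55 
4  | Sports   | 1164.57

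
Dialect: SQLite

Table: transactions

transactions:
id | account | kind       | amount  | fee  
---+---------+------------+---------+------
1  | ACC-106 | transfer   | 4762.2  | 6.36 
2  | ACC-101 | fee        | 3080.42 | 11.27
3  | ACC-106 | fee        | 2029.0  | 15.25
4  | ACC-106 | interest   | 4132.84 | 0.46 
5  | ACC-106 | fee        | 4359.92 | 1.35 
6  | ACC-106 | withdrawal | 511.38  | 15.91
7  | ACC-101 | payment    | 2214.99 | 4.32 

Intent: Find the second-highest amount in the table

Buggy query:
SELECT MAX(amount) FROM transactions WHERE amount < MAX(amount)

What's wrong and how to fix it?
Bug: The inner MAX is an aggregate inside WHERE, which is not allowed

Fix: Put the inner MAX in a scalar subquery

Corrected query:
SELECT MAX(amount) FROM transactions WHERE amount < (SELECT MAX(amount) FROM transactions)

Result:
MAX(amount)
-----------
4359.92    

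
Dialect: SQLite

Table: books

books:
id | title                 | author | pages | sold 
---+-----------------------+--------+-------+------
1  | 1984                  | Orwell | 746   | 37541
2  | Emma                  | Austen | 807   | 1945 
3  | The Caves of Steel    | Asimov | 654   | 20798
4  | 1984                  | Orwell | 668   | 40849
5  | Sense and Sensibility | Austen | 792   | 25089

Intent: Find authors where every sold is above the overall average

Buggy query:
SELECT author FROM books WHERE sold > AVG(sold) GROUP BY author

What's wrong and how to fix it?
Bug: AVG() is an aggregate; it can't sit directly in WHERE

Fix: Compute the overall average in a scalar subquery and compare each group's MIN against it in HAVING

Corrected query:
SELECT author FROM books GROUP BY author HAVING MIN(sold) > (SELECT AVG(sold) FROM books)

Result:
author
------
Orwell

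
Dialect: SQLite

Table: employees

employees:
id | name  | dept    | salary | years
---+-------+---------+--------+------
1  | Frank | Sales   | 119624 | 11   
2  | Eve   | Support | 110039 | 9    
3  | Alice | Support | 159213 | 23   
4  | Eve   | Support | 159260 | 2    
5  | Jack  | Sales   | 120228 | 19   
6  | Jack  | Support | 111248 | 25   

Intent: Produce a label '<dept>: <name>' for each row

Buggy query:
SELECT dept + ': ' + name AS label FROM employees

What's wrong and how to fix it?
Bug: '+' is numeric addition; on text columns SQLite converts them to 0 instead of concatenating

Fix: Replace + with || to concatenate text

Corrected query:
SELECT dept || ': ' || name AS label FROM employees

Result:
label         
--------------
Sales: Frank  
Support: Eve  
Support: Alice
Support: Eve  
Sales: Jack   
Support: Jack 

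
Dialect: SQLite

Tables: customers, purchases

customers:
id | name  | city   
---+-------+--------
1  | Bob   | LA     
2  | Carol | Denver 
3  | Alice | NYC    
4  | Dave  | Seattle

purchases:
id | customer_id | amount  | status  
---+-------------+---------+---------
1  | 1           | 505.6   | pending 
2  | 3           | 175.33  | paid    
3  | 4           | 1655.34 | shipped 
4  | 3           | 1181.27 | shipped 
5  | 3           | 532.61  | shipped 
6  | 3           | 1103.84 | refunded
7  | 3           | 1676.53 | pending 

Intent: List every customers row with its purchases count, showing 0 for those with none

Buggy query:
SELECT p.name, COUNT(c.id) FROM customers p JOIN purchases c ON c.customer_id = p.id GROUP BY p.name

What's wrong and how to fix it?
Bug: INNER JOIN drops customers rows that have no matching purchases rows

Fix: Use LEFT JOIN so parents without children still appear (COUNT(c.id) gives 0)

Corrected query:
SELECT p.name, COUNT(c.id) FROM customers p LEFT JOIN purchases c ON c.customer_id = p.id GROUP BY p.name

Result:
name  | COUNT(c.id)
------+------------
Alice | 5          
Bob   | 1          
Carol | 0          
Dave  | 1          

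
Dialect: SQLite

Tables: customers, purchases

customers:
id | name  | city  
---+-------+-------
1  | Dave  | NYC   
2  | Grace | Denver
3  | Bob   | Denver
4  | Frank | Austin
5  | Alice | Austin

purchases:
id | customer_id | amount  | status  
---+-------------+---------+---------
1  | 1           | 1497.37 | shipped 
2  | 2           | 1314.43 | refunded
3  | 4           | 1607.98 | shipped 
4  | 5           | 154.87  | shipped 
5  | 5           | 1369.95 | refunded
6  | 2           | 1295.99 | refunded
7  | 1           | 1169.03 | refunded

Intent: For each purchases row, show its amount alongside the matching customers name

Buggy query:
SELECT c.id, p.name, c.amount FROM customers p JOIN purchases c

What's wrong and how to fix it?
Bug: JOIN with no ON clause produces a cartesian product; every purchases row pairs with every customers row

Fix: Add ON c.customer_id = p.id to the JOIN

Corrected query:
SELECT c.id, p.name, c.amount FROM customers p JOIN purchases c ON c.customer_id = p.id

Result:
id | name  | amount 
---+-------+--------
1  | Dave  | 1497.37
2  | Grace | 1314.43
3  | Frank | 1607.98
4  | Alice | 154.87 
5  | Alice | 1369.95
6  | Grace | 1295.99
7  | Dave  | 1169.03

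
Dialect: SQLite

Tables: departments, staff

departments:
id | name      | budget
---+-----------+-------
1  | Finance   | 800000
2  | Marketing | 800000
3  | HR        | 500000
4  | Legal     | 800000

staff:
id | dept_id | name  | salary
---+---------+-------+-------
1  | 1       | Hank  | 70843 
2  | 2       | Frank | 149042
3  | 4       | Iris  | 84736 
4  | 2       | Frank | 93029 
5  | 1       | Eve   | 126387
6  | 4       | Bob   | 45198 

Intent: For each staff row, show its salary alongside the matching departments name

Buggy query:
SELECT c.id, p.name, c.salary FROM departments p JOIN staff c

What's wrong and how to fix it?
Bug: Missing join condition: each staff row is matched to all departments rows instead of just its own

Fix: Add ON c.dept_id = p.id to the JOIN

Corrected query:
SELECT c.id, p.name, c.salary FROM departments p JOIN staff c ON c.dept_id = p.id

Result:
id | name      | salary
---+-----------+-------
1  | Finance   | 70843 
2  | Marketing | 149042
3  | Legal     | 84736 
4  | Marketing | 93029 
5  | Finance   | 126387
6  | Legal     | 45198 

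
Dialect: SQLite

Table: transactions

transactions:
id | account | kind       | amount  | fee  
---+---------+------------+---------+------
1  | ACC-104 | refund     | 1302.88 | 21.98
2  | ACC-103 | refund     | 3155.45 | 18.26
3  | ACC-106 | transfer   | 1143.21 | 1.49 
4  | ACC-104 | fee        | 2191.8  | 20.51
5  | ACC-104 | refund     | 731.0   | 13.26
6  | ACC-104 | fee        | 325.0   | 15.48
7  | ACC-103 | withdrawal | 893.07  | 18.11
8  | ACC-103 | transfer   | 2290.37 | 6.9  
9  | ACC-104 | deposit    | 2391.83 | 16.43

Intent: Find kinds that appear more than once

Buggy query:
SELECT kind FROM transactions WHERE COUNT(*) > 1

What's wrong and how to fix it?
Bug: WHERE can't reference COUNT(*); aggregates are computed after WHERE

Fix: Group first, then use HAVING for the count condition

Corrected query:
SELECT kind FROM transactions GROUP BY kind HAVING COUNT(*) > 1

Result:
kind    
--------
fee     
refund  
transfer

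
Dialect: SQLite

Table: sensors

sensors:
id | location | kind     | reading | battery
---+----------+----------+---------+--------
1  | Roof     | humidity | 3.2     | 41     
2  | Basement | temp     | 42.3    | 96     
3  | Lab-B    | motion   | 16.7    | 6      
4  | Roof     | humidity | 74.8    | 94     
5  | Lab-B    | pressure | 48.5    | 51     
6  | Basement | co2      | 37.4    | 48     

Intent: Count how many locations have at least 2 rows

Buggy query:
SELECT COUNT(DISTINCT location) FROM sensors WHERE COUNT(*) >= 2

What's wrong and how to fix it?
Bug: COUNT(*) cannot appear in WHERE; the per-group count doesn't exist yet

Fix: Use a subquery that GROUPs and filters with HAVING, then count its rows

Corrected query:
SELECT COUNT(*) FROM (SELECT location FROM sensors GROUP BY location HAVING COUNT(*) >= 2)

Result:
COUNT(*)
--------
3       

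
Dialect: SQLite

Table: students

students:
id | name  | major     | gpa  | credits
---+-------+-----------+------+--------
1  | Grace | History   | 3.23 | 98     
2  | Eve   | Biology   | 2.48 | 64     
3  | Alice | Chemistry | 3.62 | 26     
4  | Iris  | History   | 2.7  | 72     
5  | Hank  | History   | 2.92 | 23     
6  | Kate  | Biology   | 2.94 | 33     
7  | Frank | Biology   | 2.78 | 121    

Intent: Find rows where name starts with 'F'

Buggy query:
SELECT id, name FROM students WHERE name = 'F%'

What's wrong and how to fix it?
Bug: '=' compares the literal string including the % character; pattern matching needs LIKE

Fix: Replace '=' with LIKE so 'F%' is treated as a pattern

Corrected query:
SELECT id, name FROM students WHERE name LIKE 'F%'

Result:
id | name 
---+------
7  | Frank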